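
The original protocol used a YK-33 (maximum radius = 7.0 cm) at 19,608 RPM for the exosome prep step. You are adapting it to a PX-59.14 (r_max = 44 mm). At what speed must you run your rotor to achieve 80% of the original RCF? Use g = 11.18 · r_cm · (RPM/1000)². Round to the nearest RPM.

22121 RPM

RCF_original = 11.18 × 7 × (19.608)² = 11.18 × 7 × 384.473664 ≈ 30,088.9 × g
Target RCF = 0.8 × 30,088.9 ≈ 24,071.1 × g
Your rotor: r = 44 mm = 4.4 cm
24,071.1 = 11.18 × 4.4 × (N/1000)²
(N/1000)² = 24,071.1 / 49.192 = 489.3296
N = 1000 × √489.3296 ≈ 22,120.8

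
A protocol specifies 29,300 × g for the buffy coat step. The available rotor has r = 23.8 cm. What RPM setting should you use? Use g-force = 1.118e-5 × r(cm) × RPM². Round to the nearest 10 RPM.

N ≈ 10490 RPM

29,300 = 1.118 × 10⁻⁵ × 23.8 × N²
N² = 29,300 / (26.6084 × 10⁻⁵) = 110,115,603
N ≈ √110,115,603 ≈ 10,493.6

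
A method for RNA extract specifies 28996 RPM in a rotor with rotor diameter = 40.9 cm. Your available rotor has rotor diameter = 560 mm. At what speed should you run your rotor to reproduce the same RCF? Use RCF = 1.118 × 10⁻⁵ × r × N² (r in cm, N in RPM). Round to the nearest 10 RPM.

24780 RPM

Original rotor: r = 40.9 / 2 = 20.45 cm
RCF_original = 1.118 × 10⁻⁵ × 20.45 × (28996)² = 1.118 × 10⁻⁵ × 20.45 × 840,768,016 ≈ 192,225.6 × g
Your rotor: r = 560 mm / 2 = 280 mm = 28 cm
192,225.6 = 1.118 × 10⁻⁵ × 28 × N²
N² = 192,225.6 / (31.304 × 10⁻⁵) = 614,060,823
N ≈ √614,060,823 ≈ 24,780.3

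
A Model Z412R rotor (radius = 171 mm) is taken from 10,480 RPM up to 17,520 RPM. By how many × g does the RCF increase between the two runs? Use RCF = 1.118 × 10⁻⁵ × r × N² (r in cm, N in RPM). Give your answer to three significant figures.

r = 171 mm = 17.1 cm
RCF₁ = 1.118 × 10⁻⁵ × 17.1 × (10480)² = 1.118 × 10⁻⁵ × 17.1 × 109,830,400 ≈ 20,997.2 × g
RCF₂ = 1.118 × 10⁻⁵ × 17.1 × (17520)² = 1.118 × 10⁻⁵ × 17.1 × 306,950,400 ≈ 58,682.2 × g
Increase = 58,682.2 − 20,997.2 = 37,685

37700 × g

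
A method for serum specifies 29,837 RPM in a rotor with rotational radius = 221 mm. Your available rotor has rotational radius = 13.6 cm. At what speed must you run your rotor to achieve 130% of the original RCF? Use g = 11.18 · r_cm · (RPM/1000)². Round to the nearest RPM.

≈ 43366 RPM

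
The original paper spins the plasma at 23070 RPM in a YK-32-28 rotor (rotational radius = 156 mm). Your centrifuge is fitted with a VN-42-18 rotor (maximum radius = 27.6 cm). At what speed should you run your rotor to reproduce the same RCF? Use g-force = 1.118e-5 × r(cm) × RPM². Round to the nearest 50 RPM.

Original rotor: r = 156 mm = 15.6 cm
RCF_original = 1.118 × 10⁻⁵ × 15.6 × (23070)² = 1.118 × 10⁻⁵ × 15.6 × 532,224,900 ≈ 92,824.3 × g
92,824.3 = 1.118 × 10⁻⁵ × 27.6 × N²
N² = 92,824.3 / (30.8568 × 10⁻⁵) = 300,822,833
N ≈ √300,822,833 ≈ 17,344.2

≈ 17350 RPM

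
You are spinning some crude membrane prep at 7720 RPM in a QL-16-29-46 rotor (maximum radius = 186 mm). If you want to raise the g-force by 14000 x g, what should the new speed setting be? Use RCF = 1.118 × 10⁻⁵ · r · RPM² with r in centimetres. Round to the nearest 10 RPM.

r = 186 mm = 18.6 cm
Current RCF = 1.118 × 10⁻⁵ × 18.6 × (7720)² = 1.118 × 10⁻⁵ × 18.6 × 59,598,400 ≈ 12,393.4 × g
Target RCF = 12,393.4 + 14,000 = 26,393.4 × g
N² = 26,393.4 / (20.7948 × 10⁻⁵) = 126,923,077
N ≈ √126,923,077 ≈ 11,266.0

11270 RPM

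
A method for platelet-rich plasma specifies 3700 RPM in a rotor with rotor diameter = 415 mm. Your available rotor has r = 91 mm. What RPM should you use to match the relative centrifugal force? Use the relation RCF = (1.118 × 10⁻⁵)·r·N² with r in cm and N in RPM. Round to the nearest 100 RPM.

≈ 5600 RPM

Original rotor: r = 415 mm / 2 = 207.5 mm = 20.75 cm
RCF = 1.118 × 10⁻⁵ × r × N²
RCF_original = 1.118 × 10⁻⁵ × 20.75 × (3700)² = 1.118 × 10⁻⁵ × 20.75 × 13,690,000 ≈ 3,175.9 × g
Your rotor: r = 91 mm = 9.1 cm
3,175.9 = 1.118 × 10⁻⁵ × 9.1 × N²
N² = 3,175.9 / (10.1738 × 10⁻⁵) = 31,216,458
N ≈ √31,216,458 ≈ 5,587.2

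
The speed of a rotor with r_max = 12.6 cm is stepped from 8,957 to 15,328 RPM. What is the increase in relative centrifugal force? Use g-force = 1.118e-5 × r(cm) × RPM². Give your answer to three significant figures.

21800 × g

RCF₁ = 1.118 × 10⁻⁵ × 12.6 × (8957)² = 1.118 × 10⁻⁵ × 12.6 × 80,227,849 ≈ 11,301.5 × g
RCF₂ = 1.118 × 10⁻⁵ × 12.6 × (15328)² = 1.118 × 10⁻⁵ × 12.6 × 234,947,584 ≈ 33,096.6 × g
Increase = 33,096.6 − 11,301.5 = 21,795.1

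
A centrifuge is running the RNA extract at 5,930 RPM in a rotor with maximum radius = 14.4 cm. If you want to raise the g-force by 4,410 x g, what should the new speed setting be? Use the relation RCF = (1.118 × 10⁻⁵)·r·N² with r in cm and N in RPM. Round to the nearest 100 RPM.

Current RCF = 1.118 × 10⁻⁵ × 14.4 × (5930)² = 1.118 × 10⁻⁵ × 14.4 × 35,164,900 ≈ 5,661.3 × g
Target RCF = 5,661.3 + 4,410 = 10,071.3 × g
N² = 10,071.3 / (16.0992 × 10⁻⁵) = 62,557,767
N ≈ √62,557,767 ≈ 7,909.3

7900 RPM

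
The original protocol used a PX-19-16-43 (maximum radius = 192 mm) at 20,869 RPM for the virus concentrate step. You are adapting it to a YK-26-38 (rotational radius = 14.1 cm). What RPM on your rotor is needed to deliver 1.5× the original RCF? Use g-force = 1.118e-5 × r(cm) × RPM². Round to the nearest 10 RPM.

Original rotor: r = 192 mm = 19.2 cm
RCF_original = 1.118 × 10⁻⁵ × 19.2 × (20869)² = 1.118 × 10⁻⁵ × 19.2 × 435,515,161 ≈ 93,485.9 × g
Target RCF = 1.5 × 93,485.9 ≈ 140,228.8 × g
140,228.8 = 1.118 × 10⁻⁵ × 14.1 × N²
N² = 140,228.8 / (15.7638 × 10⁻⁵) = 889,562,161
N ≈ √889,562,161 ≈ 29,825.5

29830 RPM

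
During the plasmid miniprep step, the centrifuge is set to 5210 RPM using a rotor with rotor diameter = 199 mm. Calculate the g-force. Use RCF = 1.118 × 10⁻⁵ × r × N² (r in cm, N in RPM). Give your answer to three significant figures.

r = 199 mm / 2 = 99.5 mm = 9.95 cm
RCF = 1.118 × 10⁻⁵ × 9.95 × (5210)² = 1.118 × 10⁻⁵ × 9.95 × 27,144,100 ≈ 3,019.5 × g

≈ 3020 g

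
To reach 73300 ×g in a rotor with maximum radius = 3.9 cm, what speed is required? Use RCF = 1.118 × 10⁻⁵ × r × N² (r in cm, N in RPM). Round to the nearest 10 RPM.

RCF = 1.118 × 10⁻⁵ × r × N²
73,300 = 1.118 × 10⁻⁵ × 3.9 × N²
N² = 73,300 / (4.3602 × 10⁻⁵) = 1,681,115,545
N ≈ √1,681,115,545 ≈ 41,001.4

N ≈ 41000 RPM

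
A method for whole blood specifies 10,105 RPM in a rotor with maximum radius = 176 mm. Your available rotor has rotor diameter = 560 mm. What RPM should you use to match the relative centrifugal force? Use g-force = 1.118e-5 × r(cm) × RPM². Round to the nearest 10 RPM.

8010 RPM

Original rotor: r = 176 mm = 17.6 cm
RCF_original = 1.118 × 10⁻⁵ × 17.6 × (10105)² = 1.118 × 10⁻⁵ × 17.6 × 102,111,025 ≈ 20,092.2 × g
Your rotor: r = 560 mm / 2 = 280 mm = 28 cm
20,092.2 = 1.118 × 10⁻⁵ × 28 × N²
N² = 20,092.2 / (31.304 × 10⁻⁵) = 64,184,130
N ≈ √64,184,130 ≈ 8,011.5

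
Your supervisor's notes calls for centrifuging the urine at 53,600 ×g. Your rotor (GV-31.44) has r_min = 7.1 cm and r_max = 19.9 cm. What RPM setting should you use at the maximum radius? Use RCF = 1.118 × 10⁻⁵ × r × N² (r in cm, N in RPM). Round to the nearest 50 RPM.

15500 RPM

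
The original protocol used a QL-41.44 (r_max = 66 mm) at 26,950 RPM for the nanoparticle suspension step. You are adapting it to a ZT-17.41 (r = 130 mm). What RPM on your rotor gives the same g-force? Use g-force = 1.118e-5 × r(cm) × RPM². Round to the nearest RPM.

≈ 19203 RPM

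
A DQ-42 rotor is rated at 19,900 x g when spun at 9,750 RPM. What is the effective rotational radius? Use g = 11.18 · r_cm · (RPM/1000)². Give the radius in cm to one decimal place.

≈ 18.7 cm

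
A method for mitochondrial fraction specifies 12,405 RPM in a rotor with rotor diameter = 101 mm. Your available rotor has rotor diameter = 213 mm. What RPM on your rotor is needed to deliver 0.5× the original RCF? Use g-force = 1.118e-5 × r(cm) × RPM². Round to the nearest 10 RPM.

6040 RPM

Original rotor: r = 101 mm / 2 = 50.5 mm = 5.05 cm
RCF_original = 1.118 × 10⁻⁵ × 5.05 × (12405)² = 1.118 × 10⁻⁵ × 5.05 × 153,884,025 ≈ 8,688.1 × g
Target RCF = 0.5 × 8,688.1 ≈ 4,344.1 × g
Your rotor: r = 213 mm / 2 = 106.5 mm = 10.65 cm
4,344.1 = 1.118 × 10⁻⁵ × 10.65 × N²
N² = 4,344.1 / (11.9067 × 10⁻⁵) = 36,484,500
N ≈ √36,484,500 ≈ 6,040.2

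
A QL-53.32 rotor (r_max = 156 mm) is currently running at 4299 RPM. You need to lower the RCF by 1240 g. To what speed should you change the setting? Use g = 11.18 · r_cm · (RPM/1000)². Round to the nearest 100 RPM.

≈ 3400 RPM

r = 156 mm = 15.6 cm
Current RCF = 11.18 × 15.6 × (4.299)² = 11.18 × 15.6 × 18.481401 ≈ 3,223.3 × g
Target RCF = 3,223.3 − 1,240 = 1,983.3 × g
(N/1000)² = 1,983.3 / 174.408 = 11.37161
N = 1000 × √11.37161 ≈ 3,372.2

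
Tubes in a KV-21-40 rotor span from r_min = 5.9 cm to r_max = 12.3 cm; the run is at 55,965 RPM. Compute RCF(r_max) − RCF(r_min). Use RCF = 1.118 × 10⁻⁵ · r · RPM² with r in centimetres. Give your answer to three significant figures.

≈ 224000 × g

RCF_max = 1.118 × 10⁻⁵ × 12.3 × (55965)² = 1.118 × 10⁻⁵ × 12.3 × 3,132,081,225 ≈ 430,705 × g
RCF_min = 1.118 × 10⁻⁵ × 5.9 × (55965)² = 1.118 × 10⁻⁵ × 5.9 × 3,132,081,225 ≈ 206,598.3 × g
ΔRCF = 430,705 − 206,598.3 = 224,106.7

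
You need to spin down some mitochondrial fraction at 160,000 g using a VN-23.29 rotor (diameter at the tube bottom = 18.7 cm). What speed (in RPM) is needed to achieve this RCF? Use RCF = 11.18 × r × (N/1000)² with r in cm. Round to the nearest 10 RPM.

r = 18.7 / 2 = 9.35 cm
160,000 = 11.18 × 9.35 × (N/1000)²
(N/1000)² = 160,000 / 104.533 = 1530.617
N = 1000 × √1530.617 ≈ 39,123.1

39120 RPM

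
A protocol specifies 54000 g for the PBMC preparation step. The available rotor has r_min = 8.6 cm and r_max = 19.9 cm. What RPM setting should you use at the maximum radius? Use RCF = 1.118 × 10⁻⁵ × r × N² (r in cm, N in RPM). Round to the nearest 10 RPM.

15580 RPM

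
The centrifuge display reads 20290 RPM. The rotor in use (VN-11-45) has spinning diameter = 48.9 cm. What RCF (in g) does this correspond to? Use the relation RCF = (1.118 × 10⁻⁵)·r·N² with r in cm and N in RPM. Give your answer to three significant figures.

r = 48.9 / 2 = 24.45 cm
RCF = 1.118 × 10⁻⁵ × 24.45 × (20290)² = 1.118 × 10⁻⁵ × 24.45 × 411,684,100 ≈ 112,534.3 × g

≈ 113000 g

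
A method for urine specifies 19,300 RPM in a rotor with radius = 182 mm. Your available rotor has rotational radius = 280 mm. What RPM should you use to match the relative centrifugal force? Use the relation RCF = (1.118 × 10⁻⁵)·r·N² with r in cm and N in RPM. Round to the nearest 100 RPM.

15600 RPM

Original rotor: r = 182 mm = 18.2 cm
RCF_original = 1.118 × 10⁻⁵ × 18.2 × (19300)² = 1.118 × 10⁻⁵ × 18.2 × 372,490,000 ≈ 75,792.8 × g
Your rotor: r = 280 mm = 28.0 cm
75,792.8 = 1.118 × 10⁻⁵ × 28 × N²
N² = 75,792.8 / (31.304 × 10⁻⁵) = 242,118,579
N ≈ √242,118,579 ≈ 15,560.2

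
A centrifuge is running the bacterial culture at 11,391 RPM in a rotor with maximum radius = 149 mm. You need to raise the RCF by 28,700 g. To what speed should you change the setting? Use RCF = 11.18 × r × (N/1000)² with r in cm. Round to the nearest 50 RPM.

≈ 17400 RPM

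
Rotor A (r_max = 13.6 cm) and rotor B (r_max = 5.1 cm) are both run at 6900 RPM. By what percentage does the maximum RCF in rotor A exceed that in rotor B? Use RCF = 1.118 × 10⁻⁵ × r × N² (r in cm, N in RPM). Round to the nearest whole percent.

At equal RPM, RCF scales linearly with r: ratio = 13.6 / 5.1 = 2.6667.
So rotor A delivers 166.7% more g-force.

167%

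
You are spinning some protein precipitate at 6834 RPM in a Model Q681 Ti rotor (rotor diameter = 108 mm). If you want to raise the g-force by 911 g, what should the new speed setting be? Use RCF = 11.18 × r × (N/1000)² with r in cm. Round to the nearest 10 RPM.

N₂ ≈ 7860 RPM

r = 108 mm / 2 = 54 mm = 5.4 cm
Current RCF = 11.18 × 5.4 × (6.834)² = 11.18 × 5.4 × 46.703556 ≈ 2,819.6 × g
Target RCF = 2,819.6 + 911 = 3,730.6 × g
(N/1000)² = 3,730.6 / 60.372 = 61.79355
N = 1000 × √61.79355 ≈ 7,860.9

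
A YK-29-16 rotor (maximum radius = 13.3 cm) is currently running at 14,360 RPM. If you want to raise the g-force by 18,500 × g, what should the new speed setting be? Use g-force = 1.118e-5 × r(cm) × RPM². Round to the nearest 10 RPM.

Current RCF = 1.118 × 10⁻⁵ × 13.3 × (14360)² = 1.118 × 10⁻⁵ × 13.3 × 206,209,600 ≈ 30,662.1 × g
Target RCF = 30,662.1 + 18,500 = 49,162.1 × g
N² = 49,162.1 / (14.8694 × 10⁻⁵) = 330,625,984
N ≈ √330,625,984 ≈ 18,183.1

18180 RPM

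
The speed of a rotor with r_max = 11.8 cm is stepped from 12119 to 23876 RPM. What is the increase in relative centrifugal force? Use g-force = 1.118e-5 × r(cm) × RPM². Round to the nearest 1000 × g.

RCF₁ = 1.118 × 10⁻⁵ × 11.8 × (12119)² = 1.118 × 10⁻⁵ × 11.8 × 146,870,161 ≈ 19,375.7 × g
RCF₂ = 1.118 × 10⁻⁵ × 11.8 × (23876)² = 1.118 × 10⁻⁵ × 11.8 × 570,063,376 ≈ 75,205 × g
Increase = 75,205 − 19,375.7 = 55,829.3

56000 g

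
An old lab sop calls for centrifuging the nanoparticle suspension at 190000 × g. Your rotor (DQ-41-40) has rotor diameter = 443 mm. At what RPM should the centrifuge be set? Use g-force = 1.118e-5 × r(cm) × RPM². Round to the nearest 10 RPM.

≈ 27700 RPM

r = 443 mm / 2 = 221.5 mm = 22.15 cm
190,000 = 1.118 × 10⁻⁵ × 22.15 × N²
N² = 190,000 / (24.7637 × 10⁻⁵) = 767,252,067
N ≈ √767,252,067 ≈ 27,699.3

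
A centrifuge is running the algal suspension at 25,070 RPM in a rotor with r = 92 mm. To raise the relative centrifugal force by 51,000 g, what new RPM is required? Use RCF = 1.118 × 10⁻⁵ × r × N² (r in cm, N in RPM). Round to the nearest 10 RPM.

r = 92 mm = 9.2 cm
Current RCF = 1.118 × 10⁻⁵ × 9.2 × (25070)² = 1.118 × 10⁻⁵ × 9.2 × 628,504,900 ≈ 64,645.5 × g
Target RCF = 64,645.5 + 51,000 = 115,645.5 × g
N² = 115,645.5 / (10.2856 × 10⁻⁵) = 1,124,343,743
N ≈ √1,124,343,743 ≈ 33,531.2

N₂ ≈ 33530 RPM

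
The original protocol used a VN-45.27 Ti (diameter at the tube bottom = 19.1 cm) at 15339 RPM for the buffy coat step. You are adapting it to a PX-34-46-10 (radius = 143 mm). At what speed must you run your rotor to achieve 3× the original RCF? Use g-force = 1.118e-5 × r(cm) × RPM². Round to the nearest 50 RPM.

Original rotor: r = 19.1 / 2 = 9.55 cm
RCF = 1.118 × 10⁻⁵ × r × N²
RCF_original = 1.118 × 10⁻⁵ × 9.55 × (15339)² = 1.118 × 10⁻⁵ × 9.55 × 235,284,921 ≈ 25,121.1 × g
Target RCF = 3 × 25,121.1 ≈ 75,363.3 × g
Your rotor: r = 143 mm = 14.3 cm
75,363.3 = 1.118 × 10⁻⁵ × 14.3 × N²
N² = 75,363.3 / (15.9874 × 10⁻⁵) = 471,391,846
N ≈ √471,391,846 ≈ 21,711.6

21700 RPM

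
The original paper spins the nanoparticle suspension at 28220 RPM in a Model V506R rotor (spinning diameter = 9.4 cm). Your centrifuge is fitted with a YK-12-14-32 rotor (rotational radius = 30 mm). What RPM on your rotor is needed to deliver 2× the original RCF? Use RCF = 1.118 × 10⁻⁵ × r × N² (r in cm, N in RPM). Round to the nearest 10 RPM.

Original rotor: r = 9.4 / 2 = 4.7 cm
RCF_original = 1.118 × 10⁻⁵ × 4.7 × (28220)² = 1.118 × 10⁻⁵ × 4.7 × 796,368,400 ≈ 41,846 × g
Target RCF = 2 × 41,846 ≈ 83,692 × g
Your rotor: r = 30 mm = 3.0 cm
83,692 = 1.118 × 10⁻⁵ × 3 × N²
N² = 83,692 / (3.354 × 10⁻⁵) = 2,495,289,207
N ≈ √2,495,289,207 ≈ 49,952.9

≈ 49950 RPM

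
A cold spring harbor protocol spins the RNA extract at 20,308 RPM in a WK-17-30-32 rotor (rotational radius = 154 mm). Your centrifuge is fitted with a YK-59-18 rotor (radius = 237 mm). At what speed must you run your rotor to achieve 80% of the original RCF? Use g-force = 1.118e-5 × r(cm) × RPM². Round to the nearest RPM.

≈ 14642 RPM

Original rotor: r = 154 mm = 15.4 cm
RCF = 1.118 × 10⁻⁵ × r × N²
RCF_original = 1.118 × 10⁻⁵ × 15.4 × (20308)² = 1.118 × 10⁻⁵ × 15.4 × 412,414,864 ≈ 71,006.3 × g
Target RCF = 0.8 × 71,006.3 ≈ 56,805 × g
Your rotor: r = 237 mm = 23.7 cm
56,805 = 1.118 × 10⁻⁵ × 23.7 × N²
N² = 56,805 / (26.4966 × 10⁻⁵) = 214,385,997
N ≈ √214,385,997 ≈ 14,641.9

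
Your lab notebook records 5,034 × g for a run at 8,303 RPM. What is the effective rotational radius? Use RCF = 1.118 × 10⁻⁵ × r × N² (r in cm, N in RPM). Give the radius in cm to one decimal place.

RCF = 1.118 × 10⁻⁵ × r × N²
5034 = 1.118 × 10⁻⁵ × r × (8303)²
r = 5034 / (1.118 × 10⁻⁵ × 68,939,809) = 5034 / 770.7471 ≈ 6.531 cm

r ≈ 6.5 cm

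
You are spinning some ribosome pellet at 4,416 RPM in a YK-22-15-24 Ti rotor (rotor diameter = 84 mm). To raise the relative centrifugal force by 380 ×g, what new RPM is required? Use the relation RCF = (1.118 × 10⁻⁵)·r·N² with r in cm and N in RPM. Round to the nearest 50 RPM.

r = 84 mm / 2 = 42 mm = 4.2 cm
Current RCF = 1.118 × 10⁻⁵ × 4.2 × (4416)² = 1.118 × 10⁻⁵ × 4.2 × 19,501,056 ≈ 915.7 × g
Target RCF = 915.7 + 380 = 1,295.7 × g
N² = 1,295.7 / (4.6956 × 10⁻⁵) = 27,593,918
N ≈ √27,593,918 ≈ 5,253.0

N₂ ≈ 5250 RPM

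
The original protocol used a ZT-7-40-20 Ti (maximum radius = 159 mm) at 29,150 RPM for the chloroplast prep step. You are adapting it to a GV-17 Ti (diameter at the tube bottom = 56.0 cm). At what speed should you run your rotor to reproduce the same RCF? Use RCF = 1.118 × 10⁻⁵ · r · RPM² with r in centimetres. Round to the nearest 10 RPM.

Original rotor: r = 159 mm = 15.9 cm
RCF = 1.118 × 10⁻⁵ × r × N²
RCF_original = 1.118 × 10⁻⁵ × 15.9 × (29150)² = 1.118 × 10⁻⁵ × 15.9 × 849,722,500 ≈ 151,048.4 × g
Your rotor: r = 56.0 / 2 = 28 cm
151,048.4 = 1.118 × 10⁻⁵ × 28 × N²
N² = 151,048.4 / (31.304 × 10⁻⁵) = 482,521,084
N ≈ √482,521,084 ≈ 21,966.4

21970 RPM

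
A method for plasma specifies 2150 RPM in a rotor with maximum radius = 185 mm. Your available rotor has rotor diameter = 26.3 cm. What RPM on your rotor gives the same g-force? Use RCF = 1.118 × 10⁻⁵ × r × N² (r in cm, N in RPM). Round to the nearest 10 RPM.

Original rotor: r = 185 mm = 18.5 cm
RCF = 1.118 × 10⁻⁵ × r × N²
RCF_original = 1.118 × 10⁻⁵ × 18.5 × (2150)² = 1.118 × 10⁻⁵ × 18.5 × 4,622,500 ≈ 956.1 × g
Your rotor: r = 26.3 / 2 = 13.15 cm
956.1 = 1.118 × 10⁻⁵ × 13.15 × N²
N² = 956.1 / (14.7017 × 10⁻⁵) = 6,503,330
N ≈ √6,503,330 ≈ 2,550.2

≈ 2550 RPM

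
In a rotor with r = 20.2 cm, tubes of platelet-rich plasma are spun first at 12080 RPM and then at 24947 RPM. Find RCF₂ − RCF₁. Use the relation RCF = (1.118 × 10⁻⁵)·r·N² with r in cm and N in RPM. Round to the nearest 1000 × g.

RCF₁ = 1.118 × 10⁻⁵ × 20.2 × (12080)² = 1.118 × 10⁻⁵ × 20.2 × 145,926,400 ≈ 32,955.4 × g
RCF₂ = 1.118 × 10⁻⁵ × 20.2 × (24947)² = 1.118 × 10⁻⁵ × 20.2 × 622,352,809 ≈ 140,549.7 × g
Increase = 140,549.7 − 32,955.4 = 107,594.3

≈ 108000 g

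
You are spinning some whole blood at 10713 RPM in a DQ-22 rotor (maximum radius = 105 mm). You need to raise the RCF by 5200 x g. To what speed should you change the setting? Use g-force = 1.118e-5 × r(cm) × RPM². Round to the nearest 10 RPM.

12610 RPM

r = 105 mm = 10.5 cm
Current RCF = 1.118 × 10⁻⁵ × 10.5 × (10713)² = 1.118 × 10⁻⁵ × 10.5 × 114,768,369 ≈ 13,472.7 × g
Target RCF = 13,472.7 + 5,200 = 18,672.7 × g
N² = 18,672.7 / (11.739 × 10⁻⁵) = 159,065,508
N ≈ √159,065,508 ≈ 12,612.1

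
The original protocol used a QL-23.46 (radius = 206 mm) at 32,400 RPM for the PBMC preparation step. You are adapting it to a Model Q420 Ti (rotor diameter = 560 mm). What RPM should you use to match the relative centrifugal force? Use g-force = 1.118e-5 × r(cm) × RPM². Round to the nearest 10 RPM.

≈ 27790 RPM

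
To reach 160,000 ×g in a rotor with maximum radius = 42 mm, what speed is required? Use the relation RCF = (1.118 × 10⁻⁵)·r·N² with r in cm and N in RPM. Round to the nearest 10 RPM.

r = 42 mm = 4.2 cm
160,000 = 1.118 × 10⁻⁵ × 4.2 × N²
N² = 160,000 / (4.6956 × 10⁻⁵) = 3,407,445,268
N ≈ √3,407,445,268 ≈ 58,373.3

≈ 58370 RPM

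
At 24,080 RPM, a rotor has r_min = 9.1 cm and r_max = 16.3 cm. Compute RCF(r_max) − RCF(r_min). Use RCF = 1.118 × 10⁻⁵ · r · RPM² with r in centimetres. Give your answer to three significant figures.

46700 g

RCF_max = 1.118 × 10⁻⁵ × 16.3 × (24080)² = 1.118 × 10⁻⁵ × 16.3 × 579,846,400 ≈ 105,667.7 × g
RCF_min = 1.118 × 10⁻⁵ × 9.1 × (24080)² = 1.118 × 10⁻⁵ × 9.1 × 579,846,400 ≈ 58,992.4 × g
ΔRCF = 105,667.7 − 58,992.4 = 46,675.3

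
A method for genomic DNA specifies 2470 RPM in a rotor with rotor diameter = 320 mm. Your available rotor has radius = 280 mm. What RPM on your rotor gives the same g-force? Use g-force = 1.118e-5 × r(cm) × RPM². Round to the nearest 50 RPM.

Original rotor: r = 320 mm / 2 = 160 mm = 16 cm
RCF = 1.118 × 10⁻⁵ × r × N²
RCF_original = 1.118 × 10⁻⁵ × 16 × (2470)² = 1.118 × 10⁻⁵ × 16 × 6,100,900 ≈ 1,091.3 × g
Your rotor: r = 280 mm = 28.0 cm
1,091.3 = 1.118 × 10⁻⁵ × 28 × N²
N² = 1,091.3 / (31.304 × 10⁻⁵) = 3,486,136
N ≈ √3,486,136 ≈ 1,867.1

1850 RPM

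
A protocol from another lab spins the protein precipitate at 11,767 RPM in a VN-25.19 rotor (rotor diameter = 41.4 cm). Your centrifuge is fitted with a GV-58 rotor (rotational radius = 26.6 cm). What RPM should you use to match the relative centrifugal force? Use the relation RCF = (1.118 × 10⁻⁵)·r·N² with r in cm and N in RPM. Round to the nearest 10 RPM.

≈ 10380 RPM

Original rotor: r = 41.4 / 2 = 20.7 cm
RCF_original = 1.118 × 10⁻⁵ × 20.7 × (11767)² = 1.118 × 10⁻⁵ × 20.7 × 138,462,289 ≈ 32,043.8 × g
32,043.8 = 1.118 × 10⁻⁵ × 26.6 × N²
N² = 32,043.8 / (29.7388 × 10⁻⁵) = 107,750,817
N ≈ √107,750,817 ≈ 10,380.3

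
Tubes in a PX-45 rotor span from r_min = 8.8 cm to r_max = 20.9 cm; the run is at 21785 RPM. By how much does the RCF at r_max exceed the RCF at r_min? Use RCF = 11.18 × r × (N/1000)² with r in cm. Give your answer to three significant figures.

RCF_max = 11.18 × 20.9 × (21.785)² = 11.18 × 20.9 × 474.586225 ≈ 110,892.8 × g
RCF_min = 11.18 × 8.8 × (21.785)² = 11.18 × 8.8 × 474.586225 ≈ 46,691.7 × g
ΔRCF = 110,892.8 − 46,691.7 = 64,201.1

≈ 64200 ×g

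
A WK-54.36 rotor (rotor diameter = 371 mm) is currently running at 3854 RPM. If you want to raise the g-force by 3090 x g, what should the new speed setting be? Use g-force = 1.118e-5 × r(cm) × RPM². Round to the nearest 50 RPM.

r = 371 mm / 2 = 185.5 mm = 18.55 cm
Current RCF = 1.118 × 10⁻⁵ × 18.55 × (3854)² = 1.118 × 10⁻⁵ × 18.55 × 14,853,316 ≈ 3,080.4 × g
Target RCF = 3,080.4 + 3,090 = 6,170.4 × g
N² = 6,170.4 / (20.7389 × 10⁻⁵) = 29,752,783
N ≈ √29,752,783 ≈ 5,454.6

≈ 5450 RPM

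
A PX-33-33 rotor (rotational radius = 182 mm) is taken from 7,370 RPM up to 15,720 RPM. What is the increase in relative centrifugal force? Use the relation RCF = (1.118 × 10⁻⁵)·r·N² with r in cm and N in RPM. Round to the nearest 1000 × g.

r = 182 mm = 18.2 cm
RCF₁ = 1.118 × 10⁻⁵ × 18.2 × (7370)² = 1.118 × 10⁻⁵ × 18.2 × 54,316,900 ≈ 11,052.2 × g
RCF₂ = 1.118 × 10⁻⁵ × 18.2 × (15720)² = 1.118 × 10⁻⁵ × 18.2 × 247,118,400 ≈ 50,282.7 × g
Increase = 50,282.7 − 11,052.2 = 39,230.5

39000 x g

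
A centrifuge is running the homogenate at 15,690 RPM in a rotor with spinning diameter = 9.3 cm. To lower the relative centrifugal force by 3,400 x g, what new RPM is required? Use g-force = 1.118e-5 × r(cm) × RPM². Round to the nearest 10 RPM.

r = 9.3 / 2 = 4.65 cm
Current RCF = 1.118 × 10⁻⁵ × 4.65 × (15690)² = 1.118 × 10⁻⁵ × 4.65 × 246,176,100 ≈ 12,798 × g
Target RCF = 12,798 − 3,400 = 9,398 × g
N² = 9,398 / (5.1987 × 10⁻⁵) = 180,775,963
N ≈ √180,775,963 ≈ 13,445.3

≈ 13450 RPM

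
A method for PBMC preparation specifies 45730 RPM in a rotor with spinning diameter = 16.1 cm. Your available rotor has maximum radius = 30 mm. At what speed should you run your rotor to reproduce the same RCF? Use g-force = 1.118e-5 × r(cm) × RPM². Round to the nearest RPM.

Original rotor: r = 16.1 / 2 = 8.05 cm
RCF_original = 1.118 × 10⁻⁵ × 8.05 × (45730)² = 1.118 × 10⁻⁵ × 8.05 × 2,091,232,900 ≈ 188,208.9 × g
Your rotor: r = 30 mm = 3.0 cm
188,208.9 = 1.118 × 10⁻⁵ × 3 × N²
N² = 188,208.9 / (3.354 × 10⁻⁵) = 5,611,475,850
N ≈ √5,611,475,850 ≈ 74,909.8

74910 RPM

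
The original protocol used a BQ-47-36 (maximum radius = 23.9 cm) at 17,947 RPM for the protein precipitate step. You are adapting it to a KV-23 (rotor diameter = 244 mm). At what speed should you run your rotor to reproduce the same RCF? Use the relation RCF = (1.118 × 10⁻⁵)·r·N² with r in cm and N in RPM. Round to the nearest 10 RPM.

RCF_original = 1.118 × 10⁻⁵ × 23.9 × (17947)² = 1.118 × 10⁻⁵ × 23.9 × 322,094,809 ≈ 86,064.4 × g
Your rotor: r = 244 mm / 2 = 122 mm = 12.2 cm
86,064.4 = 1.118 × 10⁻⁵ × 12.2 × N²
N² = 86,064.4 / (13.6396 × 10⁻⁵) = 630,989,179
N ≈ √630,989,179 ≈ 25,119.5

≈ 25120 RPM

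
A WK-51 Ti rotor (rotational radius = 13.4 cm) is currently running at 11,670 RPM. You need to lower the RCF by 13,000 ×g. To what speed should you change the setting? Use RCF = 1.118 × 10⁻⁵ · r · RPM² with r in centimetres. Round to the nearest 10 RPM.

N₂ ≈ 7030 RPM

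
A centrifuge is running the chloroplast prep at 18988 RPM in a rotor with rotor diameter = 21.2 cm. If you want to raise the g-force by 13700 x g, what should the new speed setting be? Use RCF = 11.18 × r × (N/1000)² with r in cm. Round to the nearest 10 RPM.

r = 21.2 / 2 = 10.6 cm
Current RCF = 11.18 × 10.6 × (18.988)² = 11.18 × 10.6 × 360.544144 ≈ 42,727.4 × g
Target RCF = 42,727.4 + 13,700 = 56,427.4 × g
(N/1000)² = 56,427.4 / 118.508 = 476.1484
N = 1000 × √476.1484 ≈ 21,820.8

21820 RPM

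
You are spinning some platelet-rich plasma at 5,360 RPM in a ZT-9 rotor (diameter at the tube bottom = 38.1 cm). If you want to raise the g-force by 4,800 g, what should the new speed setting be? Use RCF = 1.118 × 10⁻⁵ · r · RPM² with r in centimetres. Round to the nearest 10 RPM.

7160 RPM

r = 38.1 / 2 = 19.05 cm
Current RCF = 1.118 × 10⁻⁵ × 19.05 × (5360)² = 1.118 × 10⁻⁵ × 19.05 × 28,729,600 ≈ 6,118.8 × g
Target RCF = 6,118.8 + 4,800 = 10,918.8 × g
N² = 10,918.8 / (21.2979 × 10⁻⁵) = 51,267,026
N ≈ √51,267,026 ≈ 7,160.1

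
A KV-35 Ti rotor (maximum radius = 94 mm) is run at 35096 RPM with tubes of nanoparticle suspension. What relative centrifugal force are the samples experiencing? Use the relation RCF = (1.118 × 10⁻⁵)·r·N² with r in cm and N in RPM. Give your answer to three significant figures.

≈ 129000 g

r = 94 mm = 9.4 cm
RCF = 1.118 × 10⁻⁵ × 9.4 × (35096)² = 1.118 × 10⁻⁵ × 9.4 × 1,231,729,216 ≈ 129,444.9 × g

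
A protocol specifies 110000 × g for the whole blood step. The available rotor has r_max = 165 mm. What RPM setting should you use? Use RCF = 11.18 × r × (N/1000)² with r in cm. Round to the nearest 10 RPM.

≈ 24420 RPM

r = 165 mm = 16.5 cm
110,000 = 11.18 × 16.5 × (N/1000)²
(N/1000)² = 110,000 / 184.47 = 596.3029
N = 1000 × √596.3029 ≈ 24,419.3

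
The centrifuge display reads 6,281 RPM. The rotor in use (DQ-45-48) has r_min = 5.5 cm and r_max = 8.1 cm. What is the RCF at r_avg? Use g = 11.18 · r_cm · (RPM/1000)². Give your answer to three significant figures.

RCF ≈ 3000 g

r_avg = (5.5 + 8.1) / 2 = 6.8 cm
RCF = 11.18 × 6.8 × (6.281)² = 11.18 × 6.8 × 39.450961 ≈ 2,999.2 × g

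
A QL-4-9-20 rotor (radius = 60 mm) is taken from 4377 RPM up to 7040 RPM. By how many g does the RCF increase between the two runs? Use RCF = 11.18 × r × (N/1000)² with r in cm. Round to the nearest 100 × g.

2000 g

r = 60 mm = 6.0 cm
RCF₁ = 11.18 × 6 × (4.377)² = 11.18 × 6 × 19.158129 ≈ 1,285.1 × g
RCF₂ = 11.18 × 6 × (7.04)² = 11.18 × 6 × 49.5616 ≈ 3,324.6 × g
Increase = 3,324.6 − 1,285.1 = 2,039.5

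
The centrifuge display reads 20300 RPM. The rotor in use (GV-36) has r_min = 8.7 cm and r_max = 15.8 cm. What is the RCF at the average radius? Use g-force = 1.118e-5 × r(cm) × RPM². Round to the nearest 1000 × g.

r_avg = (8.7 + 15.8) / 2 = 12.25 cm
RCF = 1.118 × 10⁻⁵ × 12.25 × (20300)² = 1.118 × 10⁻⁵ × 12.25 × 412,090,000 ≈ 56,437.8 × g

56000 × g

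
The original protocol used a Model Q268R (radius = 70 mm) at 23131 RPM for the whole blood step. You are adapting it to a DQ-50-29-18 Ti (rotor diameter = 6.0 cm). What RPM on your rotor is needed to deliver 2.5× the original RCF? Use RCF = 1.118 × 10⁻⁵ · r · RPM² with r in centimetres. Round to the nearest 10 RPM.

55870 RPM

Original rotor: r = 70 mm = 7.0 cm
RCF_original = 1.118 × 10⁻⁵ × 7 × (23131)² = 1.118 × 10⁻⁵ × 7 × 535,043,161 ≈ 41,872.5 × g
Target RCF = 2.5 × 41,872.5 ≈ 104,681.2 × g
Your rotor: r = 6.0 / 2 = 3 cm
104,681.2 = 1.118 × 10⁻⁵ × 3 × N²
N² = 104,681.2 / (3.354 × 10⁻⁵) = 3,121,085,271
N ≈ √3,121,085,271 ≈ 55,866.7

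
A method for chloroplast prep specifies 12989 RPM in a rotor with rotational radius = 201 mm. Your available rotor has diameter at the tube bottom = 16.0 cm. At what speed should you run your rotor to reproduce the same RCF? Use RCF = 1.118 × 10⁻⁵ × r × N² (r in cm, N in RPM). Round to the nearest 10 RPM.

Original rotor: r = 201 mm = 20.1 cm
RCF_original = 1.118 × 10⁻⁵ × 20.1 × (12989)² = 1.118 × 10⁻⁵ × 20.1 × 168,714,121 ≈ 37,913.1 × g
Your rotor: r = 16.0 / 2 = 8 cm
37,913.1 = 1.118 × 10⁻⁵ × 8 × N²
N² = 37,913.1 / (8.944 × 10⁻⁵) = 423,894,231
N ≈ √423,894,231 ≈ 20,588.7

≈ 20590 RPM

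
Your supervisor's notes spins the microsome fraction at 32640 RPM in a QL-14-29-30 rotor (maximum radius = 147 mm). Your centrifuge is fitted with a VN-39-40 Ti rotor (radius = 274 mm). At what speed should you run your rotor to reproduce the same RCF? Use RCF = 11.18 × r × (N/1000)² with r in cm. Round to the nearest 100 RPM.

≈ 23900 RPM

Original rotor: r = 147 mm = 14.7 cm
RCF = 11.18 × r × (N/1000)²
RCF_original = 11.18 × 14.7 × (32.64)² = 11.18 × 14.7 × 1,065.3696 ≈ 175,089.2 × g
Your rotor: r = 274 mm = 27.4 cm
175,089.2 = 11.18 × 27.4 × (N/1000)²
(N/1000)² = 175,089.2 / 306.332 = 571.5668
N = 1000 × √571.5668 ≈ 23,907.5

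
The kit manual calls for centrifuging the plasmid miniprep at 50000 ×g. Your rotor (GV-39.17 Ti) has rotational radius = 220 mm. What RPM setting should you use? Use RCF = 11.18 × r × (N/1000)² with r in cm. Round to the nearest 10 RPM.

14260 RPM

r = 220 mm = 22.0 cm
50,000 = 11.18 × 22 × (N/1000)²
(N/1000)² = 50,000 / 245.96 = 203.2851
N = 1000 × √203.2851 ≈ 14,257.8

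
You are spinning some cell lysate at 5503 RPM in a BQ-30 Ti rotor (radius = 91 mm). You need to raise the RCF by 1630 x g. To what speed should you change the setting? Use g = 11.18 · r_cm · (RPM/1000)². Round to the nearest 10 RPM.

r = 91 mm = 9.1 cm
Current RCF = 11.18 × 9.1 × (5.503)² = 11.18 × 9.1 × 30.283009 ≈ 3,080.9 × g
Target RCF = 3,080.9 + 1,630 = 4,710.9 × g
(N/1000)² = 4,710.9 / 101.738 = 46.30423
N = 1000 × √46.30423 ≈ 6,804.7

≈ 6800 RPM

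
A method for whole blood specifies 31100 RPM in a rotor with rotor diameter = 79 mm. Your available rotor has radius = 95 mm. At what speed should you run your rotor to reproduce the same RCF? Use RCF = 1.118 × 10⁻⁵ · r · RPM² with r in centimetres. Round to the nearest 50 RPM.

Original rotor: r = 79 mm / 2 = 39.5 mm = 3.95 cm
RCF_original = 1.118 × 10⁻⁵ × 3.95 × (31100)² = 1.118 × 10⁻⁵ × 3.95 × 967,210,000 ≈ 42,713 × g
Your rotor: r = 95 mm = 9.5 cm
42,713 = 1.118 × 10⁻⁵ × 9.5 × N²
N² = 42,713 / (10.621 × 10⁻⁵) = 402,156,106
N ≈ √402,156,106 ≈ 20,053.8

20050 RPM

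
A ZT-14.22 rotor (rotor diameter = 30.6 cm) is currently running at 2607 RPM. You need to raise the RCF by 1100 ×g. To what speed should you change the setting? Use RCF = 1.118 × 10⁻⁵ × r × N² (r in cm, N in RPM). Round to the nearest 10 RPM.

≈ 3640 RPM

r = 30.6 / 2 = 15.3 cm
Current RCF = 1.118 × 10⁻⁵ × 15.3 × (2607)² = 1.118 × 10⁻⁵ × 15.3 × 6,796,449 ≈ 1,162.6 × g
Target RCF = 1,162.6 + 1,100 = 2,262.6 × g
N² = 2,262.6 / (17.1054 × 10⁻⁵) = 13,227,402
N ≈ √13,227,402 ≈ 3,636.9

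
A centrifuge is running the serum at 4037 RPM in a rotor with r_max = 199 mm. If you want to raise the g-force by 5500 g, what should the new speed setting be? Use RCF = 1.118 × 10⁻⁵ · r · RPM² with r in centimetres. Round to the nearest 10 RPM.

6400 RPM

r = 199 mm = 19.9 cm
Current RCF = 1.118 × 10⁻⁵ × 19.9 × (4037)² = 1.118 × 10⁻⁵ × 19.9 × 16,297,369 ≈ 3,625.9 × g
Target RCF = 3,625.9 + 5,500 = 9,125.9 × g
N² = 9,125.9 / (22.2482 × 10⁻⁵) = 41,018,599
N ≈ √41,018,599 ≈ 6,404.6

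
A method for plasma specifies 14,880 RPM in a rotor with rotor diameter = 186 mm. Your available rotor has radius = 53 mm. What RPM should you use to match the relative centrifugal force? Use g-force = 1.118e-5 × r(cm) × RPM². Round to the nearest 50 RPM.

Original rotor: r = 186 mm / 2 = 93 mm = 9.3 cm
RCF = 1.118 × 10⁻⁵ × r × N²
RCF_original = 1.118 × 10⁻⁵ × 9.3 × (14880)² = 1.118 × 10⁻⁵ × 9.3 × 221,414,400 ≈ 23,021.3 × g
Your rotor: r = 53 mm = 5.3 cm
23,021.3 = 1.118 × 10⁻⁵ × 5.3 × N²
N² = 23,021.3 / (5.9254 × 10⁻⁵) = 388,518,919
N ≈ √388,518,919 ≈ 19,710.9

19700 RPM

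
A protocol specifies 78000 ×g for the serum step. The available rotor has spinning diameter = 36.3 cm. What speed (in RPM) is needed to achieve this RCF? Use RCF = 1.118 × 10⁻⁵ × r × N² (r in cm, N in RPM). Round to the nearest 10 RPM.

r = 36.3 / 2 = 18.15 cm
RCF = 1.118 × 10⁻⁵ × r × N²
78,000 = 1.118 × 10⁻⁵ × 18.15 × N²
N² = 78,000 / (20.2917 × 10⁻⁵) = 384,393,619
N ≈ √384,393,619 ≈ 19,606.0

N ≈ 19610 RPM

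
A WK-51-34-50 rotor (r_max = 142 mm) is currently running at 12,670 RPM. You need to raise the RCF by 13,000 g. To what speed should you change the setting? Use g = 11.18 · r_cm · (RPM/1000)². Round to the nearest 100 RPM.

N₂ ≈ 15600 RPM

r = 142 mm = 14.2 cm
Current RCF = 11.18 × 14.2 × (12.67)² = 11.18 × 14.2 × 160.5289 ≈ 25,484.9 × g
Target RCF = 25,484.9 + 13,000 = 38,484.9 × g
(N/1000)² = 38,484.9 / 158.756 = 242.4154
N = 1000 × √242.4154 ≈ 15,569.7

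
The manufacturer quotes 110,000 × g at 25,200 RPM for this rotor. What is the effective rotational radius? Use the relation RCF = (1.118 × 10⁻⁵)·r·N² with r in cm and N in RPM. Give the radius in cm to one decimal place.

110000 = 1.118 × 10⁻⁵ × r × (25200)²
r = 110000 / (1.118 × 10⁻⁵ × 635,040,000) = 110000 / 7099.747 ≈ 15.494 cm

15.5 cm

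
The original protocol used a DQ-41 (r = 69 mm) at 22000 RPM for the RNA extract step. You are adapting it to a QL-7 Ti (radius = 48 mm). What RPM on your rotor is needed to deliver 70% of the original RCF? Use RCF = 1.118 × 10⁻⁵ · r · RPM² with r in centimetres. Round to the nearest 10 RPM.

Original rotor: r = 69 mm = 6.9 cm
RCF_original = 1.118 × 10⁻⁵ × 6.9 × (22000)² = 1.118 × 10⁻⁵ × 6.9 × 484,000,000 ≈ 37,336.7 × g
Target RCF = 0.7 × 37,336.7 ≈ 26,135.7 × g
Your rotor: r = 48 mm = 4.8 cm
26,135.7 = 1.118 × 10⁻⁵ × 4.8 × N²
N² = 26,135.7 / (5.3664 × 10⁻⁵) = 487,024,821
N ≈ √487,024,821 ≈ 22,068.6

22070 RPM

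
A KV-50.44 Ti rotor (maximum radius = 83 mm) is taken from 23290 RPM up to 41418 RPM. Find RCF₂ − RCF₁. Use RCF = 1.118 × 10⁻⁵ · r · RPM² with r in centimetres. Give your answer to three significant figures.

≈ 109000 ×g

r = 83 mm = 8.3 cm
RCF₁ = 1.118 × 10⁻⁵ × 8.3 × (23290)² = 1.118 × 10⁻⁵ × 8.3 × 542,424,100 ≈ 50,333.7 × g
RCF₂ = 1.118 × 10⁻⁵ × 8.3 × (41418)² = 1.118 × 10⁻⁵ × 8.3 × 1,715,450,724 ≈ 159,183.5 × g
Increase = 159,183.5 − 50,333.7 = 108,849.8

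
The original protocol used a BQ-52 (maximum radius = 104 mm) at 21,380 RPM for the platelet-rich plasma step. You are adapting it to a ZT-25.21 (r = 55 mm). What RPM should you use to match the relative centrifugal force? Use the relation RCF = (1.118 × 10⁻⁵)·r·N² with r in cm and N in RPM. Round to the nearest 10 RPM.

Original rotor: r = 104 mm = 10.4 cm
RCF = 1.118 × 10⁻⁵ × r × N²
RCF_original = 1.118 × 10⁻⁵ × 10.4 × (21380)² = 1.118 × 10⁻⁵ × 10.4 × 457,104,400 ≈ 53,148.4 × g
Your rotor: r = 55 mm = 5.5 cm
53,148.4 = 1.118 × 10⁻⁵ × 5.5 × N²
N² = 53,148.4 / (6.149 × 10⁻⁵) = 864,342,169
N ≈ √864,342,169 ≈ 29,399.7

29400 RPM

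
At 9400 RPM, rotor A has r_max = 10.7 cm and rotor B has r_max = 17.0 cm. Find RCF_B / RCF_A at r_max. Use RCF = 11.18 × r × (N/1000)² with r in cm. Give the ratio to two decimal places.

At fixed N, RCF ∝ r, so RCF_B/RCF_A = r_B/r_A = 17.0 / 10.7 = 1.5888.

1.59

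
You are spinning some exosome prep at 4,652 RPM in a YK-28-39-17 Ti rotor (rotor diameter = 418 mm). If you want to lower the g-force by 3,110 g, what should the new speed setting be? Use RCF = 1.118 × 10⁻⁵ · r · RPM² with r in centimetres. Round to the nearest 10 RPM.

2890 RPM

r = 418 mm / 2 = 209 mm = 20.9 cm
Current RCF = 1.118 × 10⁻⁵ × 20.9 × (4652)² = 1.118 × 10⁻⁵ × 20.9 × 21,641,104 ≈ 5,056.7 × g
Target RCF = 5,056.7 − 3,110 = 1,946.7 × g
N² = 1,946.7 / (23.3662 × 10⁻⁵) = 8,331,265
N ≈ √8,331,265 ≈ 2,886.4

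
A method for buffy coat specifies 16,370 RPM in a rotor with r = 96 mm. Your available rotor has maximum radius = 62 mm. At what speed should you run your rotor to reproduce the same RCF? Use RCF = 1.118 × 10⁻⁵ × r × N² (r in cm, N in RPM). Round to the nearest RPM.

20370 RPM

Original rotor: r = 96 mm = 9.6 cm
RCF_original = 1.118 × 10⁻⁵ × 9.6 × (16370)² = 1.118 × 10⁻⁵ × 9.6 × 267,976,900 ≈ 28,761.4 × g
Your rotor: r = 62 mm = 6.2 cm
28,761.4 = 1.118 × 10⁻⁵ × 6.2 × N²
N² = 28,761.4 / (6.9316 × 10⁻⁵) = 414,931,618
N ≈ √414,931,618 ≈ 20,369.9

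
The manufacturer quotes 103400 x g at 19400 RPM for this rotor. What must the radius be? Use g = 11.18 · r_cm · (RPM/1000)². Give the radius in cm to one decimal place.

103400 = 11.18 × r × (19.4)²
r = 103400 / (11.18 × 376.36) = 103400 / 4207.705 ≈ 24.574 cm

24.6 cm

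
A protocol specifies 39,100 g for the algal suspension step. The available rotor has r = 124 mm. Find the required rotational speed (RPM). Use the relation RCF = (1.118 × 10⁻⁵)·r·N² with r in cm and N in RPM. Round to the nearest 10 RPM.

r = 124 mm = 12.4 cm
39,100 = 1.118 × 10⁻⁵ × 12.4 × N²
N² = 39,100 / (13.8632 × 10⁻⁵) = 282,041,664
N ≈ √282,041,664 ≈ 16,794.1

16790 RPM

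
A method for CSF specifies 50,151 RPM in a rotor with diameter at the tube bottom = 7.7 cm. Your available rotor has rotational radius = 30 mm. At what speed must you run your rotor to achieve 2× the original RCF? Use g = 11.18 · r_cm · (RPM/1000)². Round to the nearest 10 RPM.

80350 RPM

Original rotor: r = 7.7 / 2 = 3.85 cm
RCF_original = 11.18 × 3.85 × (50.151)² = 11.18 × 3.85 × 2,515.122801 ≈ 108,258.4 × g
Target RCF = 2 × 108,258.4 ≈ 216,516.8 × g
Your rotor: r = 30 mm = 3.0 cm
216,516.8 = 11.18 × 3 × (N/1000)²
(N/1000)² = 216,516.8 / 33.54 = 6455.48
N = 1000 × √6455.48 ≈ 80,346.0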